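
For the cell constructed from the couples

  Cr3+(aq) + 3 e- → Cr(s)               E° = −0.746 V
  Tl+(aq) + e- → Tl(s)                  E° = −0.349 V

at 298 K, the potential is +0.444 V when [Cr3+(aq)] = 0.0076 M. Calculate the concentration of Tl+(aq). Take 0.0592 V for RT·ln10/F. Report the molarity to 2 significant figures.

Tl⁺/Tl is the cathode (higher E°); E°cell = −0.349 − (−0.746) = +0.397 V with n = 3.
From the Nernst equation, log Q = n(E° − E)/0.0592 = 3·(+0.397 − (+0.444))/0.0592 = −2.382.
The balanced reaction is 3 Tl+(aq) + Cr(s) → 3 Tl(s) + Cr3+(aq), so Q = [Cr3+(aq)] / [Tl+(aq)]^3.
Substituting the known concentrations and solving, log [Tl+(aq)] = 0.088 and [Tl+(aq)] = 1.2 M.

1.2 M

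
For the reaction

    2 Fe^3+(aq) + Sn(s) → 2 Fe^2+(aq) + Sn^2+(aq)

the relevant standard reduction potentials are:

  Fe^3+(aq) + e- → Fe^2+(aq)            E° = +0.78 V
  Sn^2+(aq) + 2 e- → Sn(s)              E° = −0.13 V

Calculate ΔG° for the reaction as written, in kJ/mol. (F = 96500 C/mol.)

In the reaction as written Fe^3+(aq) is reduced, so the Fe³⁺/Fe²⁺ couple is the cathode and Sn²⁺/Sn is the anode.
E°cell = +0.78 − (−0.13) = +0.91 V; balancing electrons gives n = 2.
ΔG° = −nFE°cell = −(2)(96500)(+0.91) J/mol = −176 kJ/mol.

−176 kJ/mol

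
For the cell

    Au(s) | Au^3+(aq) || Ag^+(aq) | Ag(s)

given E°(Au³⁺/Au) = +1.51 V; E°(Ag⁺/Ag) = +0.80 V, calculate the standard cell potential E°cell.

By convention the left-hand electrode in cell notation is the anode (oxidation) and the right-hand electrode is the cathode (reduction).
E°cell = E°(right) − E°(left) = +0.80 − (+1.51) = −0.71 V.
The negative sign shows that, as written, the cell would require an external voltage to drive the reaction.

−0.71 V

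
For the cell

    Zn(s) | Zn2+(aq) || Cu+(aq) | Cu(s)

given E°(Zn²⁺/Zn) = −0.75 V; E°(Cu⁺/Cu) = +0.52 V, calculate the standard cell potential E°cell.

+1.27 V

By convention the left-hand electrode in cell notation is the anode (oxidation) and the right-hand electrode is the cathode (reduction).
E°cell = E°(right) − E°(left) = +0.52 − (−0.75) = +1.27 V.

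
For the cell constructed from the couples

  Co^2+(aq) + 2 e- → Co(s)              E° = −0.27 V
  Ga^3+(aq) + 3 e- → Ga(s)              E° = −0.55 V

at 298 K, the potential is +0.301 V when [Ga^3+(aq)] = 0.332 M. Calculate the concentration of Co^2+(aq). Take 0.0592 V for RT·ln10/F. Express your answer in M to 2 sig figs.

2.5 M

Co²⁺/Co is the cathode (higher E°); E°cell = −0.27 − (−0.55) = +0.28 V with n = 6.
Since E = E° − (0.0592/n)·log Q, log Q = n(E° − E)/0.0592 = −2.128.
For 3 Co^2+(aq) + 2 Ga(s) → 3 Co(s) + 2 Ga^3+(aq), the reaction quotient is Q = [Ga^3+(aq)]^2 / [Co^2+(aq)]^3.
Solving for the unknown gives log [Co^2+(aq)] = 0.390, so [Co^2+(aq)] ≈ 2.5 M.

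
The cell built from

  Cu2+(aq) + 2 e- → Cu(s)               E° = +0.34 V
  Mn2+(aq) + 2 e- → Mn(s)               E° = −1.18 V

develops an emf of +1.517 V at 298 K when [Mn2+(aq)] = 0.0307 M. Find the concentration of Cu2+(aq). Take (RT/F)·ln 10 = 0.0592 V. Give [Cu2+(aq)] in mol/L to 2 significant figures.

Cu²⁺/Cu is the cathode (higher E°); E°cell = +0.34 − (−1.18) = +1.52 V with n = 2.
From the Nernst equation, log Q = n(E° − E)/0.0592 = 2·(+1.52 − (+1.517))/0.0592 = 0.101.
For Cu2+(aq) + Mn(s) → Cu(s) + Mn2+(aq), the reaction quotient is Q = [Mn2+(aq)] / [Cu2+(aq)].
Isolating [Cu2+(aq)] in Q = 10^{0.101} yields log [Cu2+(aq)] = −1.614, i.e. 0.024 M.

0.024 M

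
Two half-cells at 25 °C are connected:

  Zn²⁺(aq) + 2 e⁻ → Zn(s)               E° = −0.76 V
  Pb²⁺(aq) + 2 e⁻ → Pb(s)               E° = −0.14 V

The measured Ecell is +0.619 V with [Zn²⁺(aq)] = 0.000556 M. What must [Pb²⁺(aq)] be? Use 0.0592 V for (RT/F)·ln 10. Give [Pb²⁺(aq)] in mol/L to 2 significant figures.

The Pb²⁺/Pb couple has the larger reduction potential, so it is the cathode: E°cell = −0.14 − (−0.76) = +0.62 V and n = 2.
Rearranging E = E° − (0.0592/n)·log Q gives log Q = 2(+0.62 − (+0.619))/0.0592 = 0.034.
The balanced reaction is Pb²⁺(aq) + Zn(s) → Pb(s) + Zn²⁺(aq), so Q = [Zn²⁺(aq)] / [Pb²⁺(aq)].
Isolating [Pb²⁺(aq)] in Q = 10^{0.034} yields log [Pb²⁺(aq)] = −3.289, i.e. 0.00051 M.

0.00051 M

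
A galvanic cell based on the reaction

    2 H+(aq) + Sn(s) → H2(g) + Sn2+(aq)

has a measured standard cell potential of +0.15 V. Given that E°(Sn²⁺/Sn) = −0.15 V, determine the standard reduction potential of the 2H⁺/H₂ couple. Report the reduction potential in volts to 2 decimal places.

In the reaction as written the 2H⁺/H₂ couple is reduced (cathode) and Sn²⁺/Sn is oxidized (anode), so E°cell = E°(2H⁺/H₂) − E°(Sn²⁺/Sn).
E°(2H⁺/H₂) = E°cell + E°(anode) = +0.15 + (−0.15) = +0.00 V.

+0.00 V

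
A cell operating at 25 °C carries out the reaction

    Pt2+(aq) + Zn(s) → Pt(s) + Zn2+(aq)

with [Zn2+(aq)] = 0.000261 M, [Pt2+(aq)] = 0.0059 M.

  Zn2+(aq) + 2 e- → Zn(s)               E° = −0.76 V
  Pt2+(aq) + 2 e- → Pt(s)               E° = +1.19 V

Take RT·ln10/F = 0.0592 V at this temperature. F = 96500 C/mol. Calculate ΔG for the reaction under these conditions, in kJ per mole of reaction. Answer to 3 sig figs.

The standard cell potential is +1.19 − (−0.76) = +1.95 V, with n = 2 electrons in the balanced equation.
Q = [Zn2+(aq)] / [Pt2+(aq)] = 0.0442, so log Q = −1.354 and E = +1.95 − (0.0592/2)(−1.354) = +1.9901 V.
Finally ΔG = −nFE = −(2)(96500 C/mol)(+1.9901 V) = −384 kJ/mol.

−384 kJ/mol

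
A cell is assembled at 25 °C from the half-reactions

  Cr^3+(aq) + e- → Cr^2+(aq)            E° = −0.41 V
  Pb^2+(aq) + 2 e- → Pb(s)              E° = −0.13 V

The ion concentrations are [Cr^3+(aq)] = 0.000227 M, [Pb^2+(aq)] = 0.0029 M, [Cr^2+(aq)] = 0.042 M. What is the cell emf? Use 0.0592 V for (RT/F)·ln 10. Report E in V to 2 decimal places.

Since E°(Pb²⁺/Pb) > E°(Cr³⁺/Cr²⁺), Pb²⁺/Pb serves as the cathode.
The standard potential is −0.13 − (−0.41) = +0.28 V and the balanced reaction transfers n = 2 electrons.
For the overall reaction Pb^2+(aq) + 2 Cr^2+(aq) → Pb(s) + 2 Cr^3+(aq), Q = [Cr^3+(aq)]^2 / ([Pb^2+(aq)]·[Cr^2+(aq)]^2) = 0.0101, giving log Q = −1.997.
Applying E = E° − (RT ln10/nF)·log Q gives +0.28 − (0.0592/2)(−1.997) = +0.34 V.

+0.34 V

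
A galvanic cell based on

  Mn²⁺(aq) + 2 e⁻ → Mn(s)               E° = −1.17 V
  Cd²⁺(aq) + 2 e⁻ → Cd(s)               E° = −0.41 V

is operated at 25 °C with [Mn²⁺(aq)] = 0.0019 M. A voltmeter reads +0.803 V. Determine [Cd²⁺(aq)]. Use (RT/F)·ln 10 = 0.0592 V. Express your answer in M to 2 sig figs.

0.054 M

With Cd²⁺/Cd at the cathode and Mn²⁺/Mn at the anode, E°cell = −0.41 − (−1.17) = +0.76 V (n = 2).
From the Nernst equation, log Q = n(E° − E)/0.0592 = 2·(+0.76 − (+0.803))/0.0592 = −1.453.
Balancing electrons gives Cd²⁺(aq) + Mn(s) → Cd(s) + Mn²⁺(aq); thus Q = [Mn²⁺(aq)] / [Cd²⁺(aq)].
Isolating [Cd²⁺(aq)] in Q = 10^{−1.453} yields log [Cd²⁺(aq)] = −1.268, i.e. 0.054 M.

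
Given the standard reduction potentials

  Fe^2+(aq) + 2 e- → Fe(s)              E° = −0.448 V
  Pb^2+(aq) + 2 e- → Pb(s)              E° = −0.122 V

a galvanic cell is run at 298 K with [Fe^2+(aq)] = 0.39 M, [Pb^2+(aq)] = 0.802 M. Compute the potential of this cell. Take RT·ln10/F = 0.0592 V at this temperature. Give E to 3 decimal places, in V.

+0.335 V

The Pb²⁺/Pb couple has the more positive E°, so it is the cathode; Fe²⁺/Fe is the anode.
E°cell = E°cat − E°an = −0.122 − (−0.448) = +0.326 V; n = 2.
For the overall reaction Pb^2+(aq) + Fe(s) → Pb(s) + Fe^2+(aq), Q = [Fe^2+(aq)] / [Pb^2+(aq)] = 0.486, giving log Q = −0.313.
By the Nernst equation, E = +0.326 − (0.0592/2)·(−0.313) = +0.335 V.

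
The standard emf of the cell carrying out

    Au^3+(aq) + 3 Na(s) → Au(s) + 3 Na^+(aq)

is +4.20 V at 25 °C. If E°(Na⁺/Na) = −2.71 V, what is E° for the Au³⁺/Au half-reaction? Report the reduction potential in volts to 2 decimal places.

In the reaction as written the Au³⁺/Au couple is reduced (cathode) and Na⁺/Na is oxidized (anode), so E°cell = E°(Au³⁺/Au) − E°(Na⁺/Na).
E°(Au³⁺/Au) = E°cell + E°(anode) = +4.20 + (−2.71) = +1.49 V.

+1.49 V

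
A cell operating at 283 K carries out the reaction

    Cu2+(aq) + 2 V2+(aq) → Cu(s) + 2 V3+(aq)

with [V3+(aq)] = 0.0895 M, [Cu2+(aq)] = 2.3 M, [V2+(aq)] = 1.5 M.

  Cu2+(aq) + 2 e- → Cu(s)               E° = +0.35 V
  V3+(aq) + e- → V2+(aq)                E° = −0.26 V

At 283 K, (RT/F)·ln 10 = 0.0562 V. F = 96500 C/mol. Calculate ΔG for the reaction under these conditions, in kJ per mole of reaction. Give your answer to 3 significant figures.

The standard cell potential is +0.35 − (−0.26) = +0.61 V, with n = 2 electrons in the balanced equation.
Here Q = [V3+(aq)]^2 / ([Cu2+(aq)]·[V2+(aq)]^2) = 0.00155 (log Q = −2.810), giving E = +0.61 − (0.0562/2)·(−2.810) = +0.6890 V.
ΔG = −nFE = −(2)(96500)(+0.6890) J/mol = −133 kJ/mol.

−133 kJ/mol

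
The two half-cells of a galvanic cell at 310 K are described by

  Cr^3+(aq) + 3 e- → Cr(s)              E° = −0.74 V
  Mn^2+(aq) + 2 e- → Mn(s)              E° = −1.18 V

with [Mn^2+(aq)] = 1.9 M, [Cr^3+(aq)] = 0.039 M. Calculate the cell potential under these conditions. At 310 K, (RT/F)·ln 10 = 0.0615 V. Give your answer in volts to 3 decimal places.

+0.403 V

Since E°(Cr³⁺/Cr) > E°(Mn²⁺/Mn), Cr³⁺/Cr serves as the cathode.
E°cell = −0.74 − (−1.18) = +0.44 V, with n = 6 electrons transferred.
For the overall reaction 2 Cr^3+(aq) + 3 Mn(s) → 2 Cr(s) + 3 Mn^2+(aq), Q = [Mn^2+(aq)]^3 / [Cr^3+(aq)]^2 = 4.51×10^3, giving log Q = 3.654.
By the Nernst equation, E = +0.44 − (0.0615/6)·(3.654) = +0.403 V.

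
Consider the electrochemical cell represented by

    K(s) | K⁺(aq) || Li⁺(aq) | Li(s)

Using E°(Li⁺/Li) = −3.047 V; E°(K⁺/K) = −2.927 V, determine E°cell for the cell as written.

By convention the left-hand electrode in cell notation is the anode (oxidation) and the right-hand electrode is the cathode (reduction).
E°cell = E°(right) − E°(left) = −3.047 − (−2.927) = −0.120 V.
The negative sign shows that, as written, the cell would require an external voltage to drive the reaction.

−0.120 V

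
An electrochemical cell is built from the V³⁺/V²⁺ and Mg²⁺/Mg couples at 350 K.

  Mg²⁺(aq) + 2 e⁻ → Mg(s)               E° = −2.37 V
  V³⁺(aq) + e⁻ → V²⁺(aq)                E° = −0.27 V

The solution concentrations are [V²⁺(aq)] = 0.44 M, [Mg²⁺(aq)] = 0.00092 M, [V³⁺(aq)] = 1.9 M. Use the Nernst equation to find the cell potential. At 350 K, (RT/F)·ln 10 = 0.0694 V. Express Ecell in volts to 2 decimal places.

+2.25 V

The V³⁺/V²⁺ couple has the more positive E°, so it is the cathode; Mg²⁺/Mg is the anode.
E°cell = −0.27 − (−2.37) = +2.10 V, with n = 2 electrons transferred.
The balanced reaction is 2 V³⁺(aq) + Mg(s) → 2 V²⁺(aq) + Mg²⁺(aq), so Q = ([V²⁺(aq)]^2·[Mg²⁺(aq)]) / [V³⁺(aq)]^2 = 4.93×10^−5 and log Q = −4.307.
Applying E = E° − (RT ln10/nF)·log Q gives +2.10 − (0.0694/2)(−4.307) = +2.25 V.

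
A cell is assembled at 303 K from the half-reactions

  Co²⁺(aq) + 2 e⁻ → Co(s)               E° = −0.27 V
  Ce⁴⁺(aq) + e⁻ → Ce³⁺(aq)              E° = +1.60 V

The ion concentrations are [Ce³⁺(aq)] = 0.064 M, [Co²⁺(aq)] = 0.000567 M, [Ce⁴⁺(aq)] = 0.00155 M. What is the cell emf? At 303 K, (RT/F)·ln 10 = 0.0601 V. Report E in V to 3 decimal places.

Since E°(Ce⁴⁺/Ce³⁺) > E°(Co²⁺/Co), Ce⁴⁺/Ce³⁺ serves as the cathode.
E°cell = E°cat − E°an = +1.60 − (−0.27) = +1.87 V; n = 2.
Balancing gives 2 Ce⁴⁺(aq) + Co(s) → 2 Ce³⁺(aq) + Co²⁺(aq); hence Q = ([Ce³⁺(aq)]^2·[Co²⁺(aq)]) / [Ce⁴⁺(aq)]^2 = 0.967 (log Q = −0.015).
Applying E = E° − (RT ln10/nF)·log Q gives +1.87 − (0.0601/2)(−0.015) = +1.870 V.

+1.870 V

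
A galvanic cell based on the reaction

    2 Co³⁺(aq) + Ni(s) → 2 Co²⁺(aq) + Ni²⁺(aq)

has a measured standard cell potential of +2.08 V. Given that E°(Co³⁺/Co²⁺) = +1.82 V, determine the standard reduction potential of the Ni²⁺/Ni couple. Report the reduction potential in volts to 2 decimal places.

−0.26 V

In the reaction as written the Co³⁺/Co²⁺ couple is reduced (cathode) and Ni²⁺/Ni is oxidized (anode), so E°cell = E°(Co³⁺/Co²⁺) − E°(Ni²⁺/Ni).
E°(Ni²⁺/Ni) = E°(cathode) − E°cell = +1.82 − (+2.08) = −0.26 V.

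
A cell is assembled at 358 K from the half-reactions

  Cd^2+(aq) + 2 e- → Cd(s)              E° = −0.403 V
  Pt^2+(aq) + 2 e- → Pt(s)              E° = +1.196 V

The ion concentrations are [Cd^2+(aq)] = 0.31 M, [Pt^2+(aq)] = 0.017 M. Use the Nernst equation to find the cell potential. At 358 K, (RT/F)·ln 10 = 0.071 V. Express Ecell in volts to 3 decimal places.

+1.554 V

Pt²⁺/Pt is reduced (cathode, E° = +1.196 V) and Cd²⁺/Cd is oxidized (anode).
E°cell = E°cat − E°an = +1.196 − (−0.403) = +1.599 V; n = 2.
Balancing gives Pt^2+(aq) + Cd(s) → Pt(s) + Cd^2+(aq); hence Q = [Cd^2+(aq)] / [Pt^2+(aq)] = 18.2 (log Q = 1.261).
E = E° − (0.071/n)·log Q = +1.599 − (0.071/2)(1.261) = +1.554 V.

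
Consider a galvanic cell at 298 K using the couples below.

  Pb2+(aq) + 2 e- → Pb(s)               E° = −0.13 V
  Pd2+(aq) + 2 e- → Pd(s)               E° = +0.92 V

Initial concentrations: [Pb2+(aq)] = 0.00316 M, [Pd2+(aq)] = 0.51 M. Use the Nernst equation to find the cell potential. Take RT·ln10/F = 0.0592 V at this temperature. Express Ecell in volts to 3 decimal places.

The Pd²⁺/Pd couple has the more positive E°, so it is the cathode; Pb²⁺/Pb is the anode.
E°cell = +0.92 − (−0.13) = +1.05 V, with n = 2 electrons transferred.
The balanced reaction is Pd2+(aq) + Pb(s) → Pd(s) + Pb2+(aq), so Q = [Pb2+(aq)] / [Pd2+(aq)] = 0.0062 and log Q = −2.208.
By the Nernst equation, E = +1.05 − (0.0592/2)·(−2.208) = +1.115 V.

+1.115 V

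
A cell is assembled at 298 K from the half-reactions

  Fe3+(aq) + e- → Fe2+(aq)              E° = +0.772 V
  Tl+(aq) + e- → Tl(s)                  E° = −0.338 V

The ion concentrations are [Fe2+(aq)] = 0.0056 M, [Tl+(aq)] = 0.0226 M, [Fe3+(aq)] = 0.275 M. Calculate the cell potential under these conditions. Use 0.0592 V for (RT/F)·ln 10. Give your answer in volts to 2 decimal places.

+1.31 V

The Fe³⁺/Fe²⁺ couple has the more positive E°, so it is the cathode; Tl⁺/Tl is the anode.
E°cell = +0.772 − (−0.338) = +1.110 V, with n = 1 electron transferred.
The balanced reaction is Fe3+(aq) + Tl(s) → Fe2+(aq) + Tl+(aq), so Q = ([Fe2+(aq)]·[Tl+(aq)]) / [Fe3+(aq)] = 0.00046 and log Q = −3.337.
E = E° − (0.0592/n)·log Q = +1.110 − (0.0592/1)(−3.337) = +1.31 V.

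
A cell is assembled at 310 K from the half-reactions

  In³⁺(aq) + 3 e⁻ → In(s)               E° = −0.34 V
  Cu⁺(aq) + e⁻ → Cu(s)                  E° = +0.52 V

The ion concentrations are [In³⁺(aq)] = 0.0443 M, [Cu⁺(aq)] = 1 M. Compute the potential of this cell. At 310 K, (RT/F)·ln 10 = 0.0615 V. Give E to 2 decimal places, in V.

+0.89 V

Cu⁺/Cu is reduced (cathode, E° = +0.52 V) and In³⁺/In is oxidized (anode).
E°cell = E°cat − E°an = +0.52 − (−0.34) = +0.86 V; n = 3.
Balancing gives 3 Cu⁺(aq) + In(s) → 3 Cu(s) + In³⁺(aq); hence Q = [In³⁺(aq)] / [Cu⁺(aq)]^3 = 0.0443 (log Q = −1.354).
Applying E = E° − (RT ln10/nF)·log Q gives +0.86 − (0.0615/3)(−1.354) = +0.89 V.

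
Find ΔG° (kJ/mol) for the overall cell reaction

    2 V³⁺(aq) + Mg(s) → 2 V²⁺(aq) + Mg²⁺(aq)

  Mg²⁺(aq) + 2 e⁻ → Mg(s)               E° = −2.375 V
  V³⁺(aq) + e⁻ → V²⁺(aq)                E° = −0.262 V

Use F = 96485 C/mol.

−408 kJ/mol

In the reaction as written V³⁺(aq) is reduced, so the V³⁺/V²⁺ couple is the cathode and Mg²⁺/Mg is the anode.
E°cell = −0.262 − (−2.375) = +2.113 V; balancing electrons gives n = 2.
ΔG° = −nFE°cell = −(2)(96485)(+2.113) J/mol = −408 kJ/mol.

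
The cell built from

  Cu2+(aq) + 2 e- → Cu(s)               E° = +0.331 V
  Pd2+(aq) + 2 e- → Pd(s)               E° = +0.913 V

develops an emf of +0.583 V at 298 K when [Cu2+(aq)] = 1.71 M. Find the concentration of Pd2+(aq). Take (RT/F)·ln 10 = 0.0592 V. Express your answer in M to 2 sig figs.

1.8 M

Pd²⁺/Pd is the cathode (higher E°); E°cell = +0.913 − (+0.331) = +0.582 V with n = 2.
From the Nernst equation, log Q = n(E° − E)/0.0592 = 2·(+0.582 − (+0.583))/0.0592 = −0.034.
Balancing electrons gives Pd2+(aq) + Cu(s) → Pd(s) + Cu2+(aq); thus Q = [Cu2+(aq)] / [Pd2+(aq)].
Solving for the unknown gives log [Pd2+(aq)] = 0.267, so [Pd2+(aq)] ≈ 1.8 M.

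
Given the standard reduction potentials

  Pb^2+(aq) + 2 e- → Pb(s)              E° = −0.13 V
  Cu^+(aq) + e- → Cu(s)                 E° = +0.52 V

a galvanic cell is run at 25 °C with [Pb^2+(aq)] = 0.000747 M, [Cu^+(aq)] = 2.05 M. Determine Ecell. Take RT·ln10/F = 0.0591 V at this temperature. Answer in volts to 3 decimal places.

+0.761 V

Since E°(Cu⁺/Cu) > E°(Pb²⁺/Pb), Cu⁺/Cu serves as the cathode.
E°cell = E°cat − E°an = +0.52 − (−0.13) = +0.65 V; n = 2.
Balancing gives 2 Cu^+(aq) + Pb(s) → 2 Cu(s) + Pb^2+(aq); hence Q = [Pb^2+(aq)] / [Cu^+(aq)]^2 = 0.000178 (log Q = −3.750).
By the Nernst equation, E = +0.65 − (0.0591/2)·(−3.750) = +0.761 V.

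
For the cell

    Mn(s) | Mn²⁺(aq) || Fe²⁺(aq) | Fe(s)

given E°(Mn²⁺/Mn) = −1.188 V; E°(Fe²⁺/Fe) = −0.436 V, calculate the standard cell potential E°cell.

+0.752 V

By convention the left-hand electrode in cell notation is the anode (oxidation) and the right-hand electrode is the cathode (reduction).
E°cell = E°(right) − E°(left) = −0.436 − (−1.188) = +0.752 V.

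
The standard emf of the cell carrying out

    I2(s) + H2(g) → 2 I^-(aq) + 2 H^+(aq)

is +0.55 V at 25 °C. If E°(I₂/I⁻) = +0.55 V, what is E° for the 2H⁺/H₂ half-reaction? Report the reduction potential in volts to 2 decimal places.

In the reaction as written the I₂/I⁻ couple is reduced (cathode) and 2H⁺/H₂ is oxidized (anode), so E°cell = E°(I₂/I⁻) − E°(2H⁺/H₂).
E°(2H⁺/H₂) = E°(cathode) − E°cell = +0.55 − (+0.55) = +0.00 V.

+0.00 V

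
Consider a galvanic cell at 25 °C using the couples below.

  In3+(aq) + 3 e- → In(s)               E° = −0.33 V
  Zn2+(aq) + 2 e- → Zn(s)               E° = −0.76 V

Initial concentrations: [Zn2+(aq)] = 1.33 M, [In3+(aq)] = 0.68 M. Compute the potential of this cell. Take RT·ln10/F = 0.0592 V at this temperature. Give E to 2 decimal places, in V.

The In³⁺/In couple has the more positive E°, so it is the cathode; Zn²⁺/Zn is the anode.
The standard potential is −0.33 − (−0.76) = +0.43 V and the balanced reaction transfers n = 6 electrons.
For the overall reaction 2 In3+(aq) + 3 Zn(s) → 2 In(s) + 3 Zn2+(aq), Q = [Zn2+(aq)]^3 / [In3+(aq)]^2 = 5.09, giving log Q = 0.707.
E = E° − (0.0592/n)·log Q = +0.43 − (0.0592/6)(0.707) = +0.42 V.

+0.42 V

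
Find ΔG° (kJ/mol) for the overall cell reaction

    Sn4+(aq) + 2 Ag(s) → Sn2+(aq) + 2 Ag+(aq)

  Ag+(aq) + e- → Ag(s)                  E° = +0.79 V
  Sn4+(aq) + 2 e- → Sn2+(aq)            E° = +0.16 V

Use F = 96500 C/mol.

In the reaction as written Sn4+(aq) is reduced, so the Sn⁴⁺/Sn²⁺ couple is the cathode and Ag⁺/Ag is the anode.
E°cell = +0.16 − (+0.79) = −0.63 V; balancing electrons gives n = 2.
ΔG° = −nFE°cell = −(2)(96500)(−0.63) J/mol = +122 kJ/mol.

+122 kJ/mol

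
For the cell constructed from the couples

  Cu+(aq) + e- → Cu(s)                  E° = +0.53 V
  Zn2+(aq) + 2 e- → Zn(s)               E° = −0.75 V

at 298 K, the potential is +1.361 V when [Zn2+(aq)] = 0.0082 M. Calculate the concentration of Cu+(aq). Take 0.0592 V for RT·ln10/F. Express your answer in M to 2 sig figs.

2.1 M

With Cu⁺/Cu at the cathode and Zn²⁺/Zn at the anode, E°cell = +0.53 − (−0.75) = +1.28 V (n = 2).
Rearranging E = E° − (0.0592/n)·log Q gives log Q = 2(+1.28 − (+1.361))/0.0592 = −2.736.
For 2 Cu+(aq) + Zn(s) → 2 Cu(s) + Zn2+(aq), the reaction quotient is Q = [Zn2+(aq)] / [Cu+(aq)]^2.
Solving for the unknown gives log [Cu+(aq)] = 0.325, so [Cu+(aq)] ≈ 2.1 M.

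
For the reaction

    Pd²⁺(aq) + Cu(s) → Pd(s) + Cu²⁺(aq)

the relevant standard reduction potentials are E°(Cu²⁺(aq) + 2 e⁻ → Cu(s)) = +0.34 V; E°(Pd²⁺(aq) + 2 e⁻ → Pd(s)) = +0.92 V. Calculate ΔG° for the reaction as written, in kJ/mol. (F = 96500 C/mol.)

−112 kJ/mol

In the reaction as written Pd²⁺(aq) is reduced, so the Pd²⁺/Pd couple is the cathode and Cu²⁺/Cu is the anode.
E°cell = +0.92 − (+0.34) = +0.58 V; balancing electrons gives n = 2.
ΔG° = −nFE°cell = −(2)(96500)(+0.58) J/mol = −112 kJ/mol.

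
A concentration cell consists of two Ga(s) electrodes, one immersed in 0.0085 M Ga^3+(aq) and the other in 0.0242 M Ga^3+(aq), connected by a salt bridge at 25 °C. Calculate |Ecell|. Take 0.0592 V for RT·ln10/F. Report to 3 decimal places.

For a concentration cell E°cell = 0, since both electrodes use the same couple.
The compartment with the higher Ga^3+(aq) concentration (0.0242 M) acts as the cathode; ions are reduced there and produced at the dilute (0.0085 M) anode.
With n = 3, Ecell = −(0.0592/3)·log([dilute]/[conc]) = −(0.0592/3)·log(0.0085/0.0242) = +0.009 V.

0.009 V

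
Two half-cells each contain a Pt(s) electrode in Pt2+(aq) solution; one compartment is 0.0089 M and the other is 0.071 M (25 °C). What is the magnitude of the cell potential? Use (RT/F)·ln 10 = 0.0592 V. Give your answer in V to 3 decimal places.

0.027 V

For a concentration cell E°cell = 0, since both electrodes use the same couple.
The compartment with the higher Pt2+(aq) concentration (0.071 M) acts as the cathode; ions are reduced there and produced at the dilute (0.0089 M) anode.
With n = 2, Ecell = −(0.0592/2)·log([dilute]/[conc]) = −(0.0592/2)·log(0.0089/0.071) = +0.027 V.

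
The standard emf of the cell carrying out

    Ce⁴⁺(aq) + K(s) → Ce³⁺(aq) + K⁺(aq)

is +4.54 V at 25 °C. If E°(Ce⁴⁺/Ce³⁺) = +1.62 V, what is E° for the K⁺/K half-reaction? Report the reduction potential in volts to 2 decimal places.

−2.92 V

In the reaction as written the Ce⁴⁺/Ce³⁺ couple is reduced (cathode) and K⁺/K is oxidized (anode), so E°cell = E°(Ce⁴⁺/Ce³⁺) − E°(K⁺/K).
E°(K⁺/K) = E°(cathode) − E°cell = +1.62 − (+4.54) = −2.92 V.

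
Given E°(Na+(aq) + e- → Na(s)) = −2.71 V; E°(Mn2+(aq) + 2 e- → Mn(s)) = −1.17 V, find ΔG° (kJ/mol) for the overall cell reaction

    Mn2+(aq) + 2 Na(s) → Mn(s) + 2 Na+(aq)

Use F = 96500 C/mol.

In the reaction as written Mn2+(aq) is reduced, so the Mn²⁺/Mn couple is the cathode and Na⁺/Na is the anode.
E°cell = −1.17 − (−2.71) = +1.54 V; balancing electrons gives n = 2.
ΔG° = −nFE°cell = −(2)(96500)(+1.54) J/mol = −297 kJ/mol.

−297 kJ/mol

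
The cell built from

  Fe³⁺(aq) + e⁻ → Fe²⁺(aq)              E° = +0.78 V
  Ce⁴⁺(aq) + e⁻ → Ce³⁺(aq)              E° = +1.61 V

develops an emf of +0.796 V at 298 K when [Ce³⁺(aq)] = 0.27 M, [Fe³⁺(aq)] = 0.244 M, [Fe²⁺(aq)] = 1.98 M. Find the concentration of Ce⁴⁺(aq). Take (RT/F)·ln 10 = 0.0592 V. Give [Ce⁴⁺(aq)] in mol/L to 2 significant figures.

The Ce⁴⁺/Ce³⁺ couple has the larger reduction potential, so it is the cathode: E°cell = +1.61 − (+0.78) = +0.83 V and n = 1.
From the Nernst equation, log Q = n(E° − E)/0.0592 = 1·(+0.83 − (+0.796))/0.0592 = 0.574.
For Ce⁴⁺(aq) + Fe²⁺(aq) → Ce³⁺(aq) + Fe³⁺(aq), the reaction quotient is Q = ([Ce³⁺(aq)]·[Fe³⁺(aq)]) / ([Ce⁴⁺(aq)]·[Fe²⁺(aq)]).
Isolating [Ce⁴⁺(aq)] in Q = 10^{0.574} yields log [Ce⁴⁺(aq)] = −2.052, i.e. 0.0089 M.

0.0089 M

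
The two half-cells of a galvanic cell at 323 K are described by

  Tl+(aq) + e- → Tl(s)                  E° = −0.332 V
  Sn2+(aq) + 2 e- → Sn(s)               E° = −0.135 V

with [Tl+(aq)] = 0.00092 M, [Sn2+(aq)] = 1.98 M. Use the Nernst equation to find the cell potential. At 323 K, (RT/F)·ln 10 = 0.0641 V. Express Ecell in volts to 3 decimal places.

Sn²⁺/Sn is reduced (cathode, E° = −0.135 V) and Tl⁺/Tl is oxidized (anode).
The standard potential is −0.135 − (−0.332) = +0.197 V and the balanced reaction transfers n = 2 electrons.
Balancing gives Sn2+(aq) + 2 Tl(s) → Sn(s) + 2 Tl+(aq); hence Q = [Tl+(aq)]^2 / [Sn2+(aq)] = 4.27×10^−7 (log Q = −6.369).
Applying E = E° − (RT ln10/nF)·log Q gives +0.197 − (0.0641/2)(−6.369) = +0.401 V.

+0.401 V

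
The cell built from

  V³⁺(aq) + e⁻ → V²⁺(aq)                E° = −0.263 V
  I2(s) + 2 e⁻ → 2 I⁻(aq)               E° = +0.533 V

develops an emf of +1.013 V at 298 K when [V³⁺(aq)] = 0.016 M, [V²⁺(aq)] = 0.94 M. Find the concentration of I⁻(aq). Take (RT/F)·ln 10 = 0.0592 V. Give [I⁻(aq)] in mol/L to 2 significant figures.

The I₂/I⁻ couple has the larger reduction potential, so it is the cathode: E°cell = +0.533 − (−0.263) = +0.796 V and n = 2.
Since E = E° − (0.0592/n)·log Q, log Q = n(E° − E)/0.0592 = −7.331.
The balanced reaction is I2(s) + 2 V²⁺(aq) → 2 I⁻(aq) + 2 V³⁺(aq), so Q = ([I⁻(aq)]^2·[V³⁺(aq)]^2) / [V²⁺(aq)]^2.
Substituting the known concentrations and solving, log [I⁻(aq)] = −1.896 and [I⁻(aq)] = 0.013 M.

0.013 M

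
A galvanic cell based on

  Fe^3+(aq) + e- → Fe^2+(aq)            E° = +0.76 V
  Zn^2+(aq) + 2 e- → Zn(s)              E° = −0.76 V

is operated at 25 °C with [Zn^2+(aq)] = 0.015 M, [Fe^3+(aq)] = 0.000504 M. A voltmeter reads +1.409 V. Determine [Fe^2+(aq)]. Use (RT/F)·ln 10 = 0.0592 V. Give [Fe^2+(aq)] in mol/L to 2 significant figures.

0.31 M

Fe³⁺/Fe²⁺ is the cathode (higher E°); E°cell = +0.76 − (−0.76) = +1.52 V with n = 2.
From the Nernst equation, log Q = n(E° − E)/0.0592 = 2·(+1.52 − (+1.409))/0.0592 = 3.750.
Balancing electrons gives 2 Fe^3+(aq) + Zn(s) → 2 Fe^2+(aq) + Zn^2+(aq); thus Q = ([Fe^2+(aq)]^2·[Zn^2+(aq)]) / [Fe^3+(aq)]^2.
Isolating [Fe^2+(aq)] in Q = 10^{3.750} yields log [Fe^2+(aq)] = −0.511, i.e. 0.31 M.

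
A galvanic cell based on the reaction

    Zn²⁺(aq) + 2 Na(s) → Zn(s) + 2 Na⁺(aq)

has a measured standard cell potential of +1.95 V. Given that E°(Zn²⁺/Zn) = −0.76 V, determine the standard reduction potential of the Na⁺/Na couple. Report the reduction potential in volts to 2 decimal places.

In the reaction as written the Zn²⁺/Zn couple is reduced (cathode) and Na⁺/Na is oxidized (anode), so E°cell = E°(Zn²⁺/Zn) − E°(Na⁺/Na).
E°(Na⁺/Na) = E°(cathode) − E°cell = −0.76 − (+1.95) = −2.71 V.

−2.71 V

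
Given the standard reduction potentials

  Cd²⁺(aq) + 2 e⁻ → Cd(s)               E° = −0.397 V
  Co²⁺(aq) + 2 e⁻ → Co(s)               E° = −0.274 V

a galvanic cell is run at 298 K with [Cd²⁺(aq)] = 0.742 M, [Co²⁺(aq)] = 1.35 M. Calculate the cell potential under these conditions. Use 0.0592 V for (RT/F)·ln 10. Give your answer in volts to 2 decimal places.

Co²⁺/Co is reduced (cathode, E° = −0.274 V) and Cd²⁺/Cd is oxidized (anode).
The standard potential is −0.274 − (−0.397) = +0.123 V and the balanced reaction transfers n = 2 electrons.
The balanced reaction is Co²⁺(aq) + Cd(s) → Co(s) + Cd²⁺(aq), so Q = [Cd²⁺(aq)] / [Co²⁺(aq)] = 0.55 and log Q = −0.260.
Applying E = E° − (RT ln10/nF)·log Q gives +0.123 − (0.0592/2)(−0.260) = +0.13 V.

+0.13 V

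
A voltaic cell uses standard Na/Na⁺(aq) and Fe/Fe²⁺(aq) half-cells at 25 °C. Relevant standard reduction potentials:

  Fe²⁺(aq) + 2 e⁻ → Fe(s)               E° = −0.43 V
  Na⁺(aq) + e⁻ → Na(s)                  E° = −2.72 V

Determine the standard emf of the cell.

The Fe²⁺/Fe couple has the higher E°, so Fe ion is reduced (cathode) and Na is oxidized (anode).
E°cell = E°(cathode) − E°(anode) = −0.43 − (−2.72) = +2.29 V.

+2.29 V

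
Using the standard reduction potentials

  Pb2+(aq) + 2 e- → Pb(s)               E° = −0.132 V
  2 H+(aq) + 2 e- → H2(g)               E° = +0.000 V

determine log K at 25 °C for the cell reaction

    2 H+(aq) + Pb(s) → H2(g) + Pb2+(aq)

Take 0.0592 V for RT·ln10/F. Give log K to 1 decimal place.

log K = 4.5

The 2H⁺/H₂ couple is reduced (cathode); E°cell = +0.000 − (−0.132) = +0.132 V with n = 2.
At equilibrium E = 0, so log K = nE°cell / 0.0592 = (2)(+0.132) / 0.0592 = 4.5.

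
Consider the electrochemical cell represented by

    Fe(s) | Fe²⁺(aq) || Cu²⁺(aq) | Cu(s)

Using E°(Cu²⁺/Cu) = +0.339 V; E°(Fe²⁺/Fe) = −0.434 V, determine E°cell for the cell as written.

+0.773 V

By convention the left-hand electrode in cell notation is the anode (oxidation) and the right-hand electrode is the cathode (reduction).
E°cell = E°(right) − E°(left) = +0.339 − (−0.434) = +0.773 V.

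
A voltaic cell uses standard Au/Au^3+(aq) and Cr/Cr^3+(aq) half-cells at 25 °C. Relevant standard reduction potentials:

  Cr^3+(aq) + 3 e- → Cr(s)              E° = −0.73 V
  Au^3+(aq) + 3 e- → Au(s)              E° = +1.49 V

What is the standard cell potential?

Of the two couples in this cell, the one with the more positive reduction potential is reduced at the cathode: here that is Au³⁺/Au (+1.49 V); Cr³⁺/Cr (−0.73 V) is the anode.
E°cell = E°(cathode) − E°(anode) = +1.49 − (−0.73) = +2.22 V.

+2.22 V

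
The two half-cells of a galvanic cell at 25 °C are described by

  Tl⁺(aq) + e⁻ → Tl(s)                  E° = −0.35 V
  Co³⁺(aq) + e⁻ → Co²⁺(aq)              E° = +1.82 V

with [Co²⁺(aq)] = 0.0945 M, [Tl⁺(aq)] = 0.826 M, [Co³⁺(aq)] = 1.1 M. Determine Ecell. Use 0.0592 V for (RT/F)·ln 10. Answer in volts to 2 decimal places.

+2.24 V

Since E°(Co³⁺/Co²⁺) > E°(Tl⁺/Tl), Co³⁺/Co²⁺ serves as the cathode.
E°cell = +1.82 − (−0.35) = +2.17 V, with n = 1 electron transferred.
Balancing gives Co³⁺(aq) + Tl(s) → Co²⁺(aq) + Tl⁺(aq); hence Q = ([Co²⁺(aq)]·[Tl⁺(aq)]) / [Co³⁺(aq)] = 0.071 (log Q = −1.149).
Applying E = E° − (RT ln10/nF)·log Q gives +2.17 − (0.0592/1)(−1.149) = +2.24 V.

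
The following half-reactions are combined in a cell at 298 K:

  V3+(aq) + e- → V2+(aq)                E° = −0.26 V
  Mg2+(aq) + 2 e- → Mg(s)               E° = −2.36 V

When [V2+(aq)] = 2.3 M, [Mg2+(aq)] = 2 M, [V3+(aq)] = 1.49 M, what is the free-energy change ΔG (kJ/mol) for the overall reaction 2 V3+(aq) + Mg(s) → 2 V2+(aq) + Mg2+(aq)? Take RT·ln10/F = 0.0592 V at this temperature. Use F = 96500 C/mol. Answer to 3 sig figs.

−401 kJ/mol

With V³⁺/V²⁺ reduced at the cathode, E°cell = −0.26 − (−2.36) = +2.10 V and n = 2.
Q = ([V2+(aq)]^2·[Mg2+(aq)]) / [V3+(aq)]^2 = 4.77, so log Q = 0.678 and E = +2.10 − (0.0592/2)(0.678) = +2.0799 V.
Finally ΔG = −nFE = −(2)(96500 C/mol)(+2.0799 V) = −401 kJ/mol.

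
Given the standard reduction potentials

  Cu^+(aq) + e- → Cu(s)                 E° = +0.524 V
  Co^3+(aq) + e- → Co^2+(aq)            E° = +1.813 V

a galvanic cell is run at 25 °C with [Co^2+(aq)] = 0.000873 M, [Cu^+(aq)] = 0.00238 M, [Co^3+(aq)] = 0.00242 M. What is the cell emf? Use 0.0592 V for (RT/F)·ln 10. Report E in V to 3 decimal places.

Co³⁺/Co²⁺ is reduced (cathode, E° = +1.813 V) and Cu⁺/Cu is oxidized (anode).
E°cell = +1.813 − (+0.524) = +1.289 V, with n = 1 electron transferred.
The balanced reaction is Co^3+(aq) + Cu(s) → Co^2+(aq) + Cu^+(aq), so Q = ([Co^2+(aq)]·[Cu^+(aq)]) / [Co^3+(aq)] = 0.000859 and log Q = −3.066.
E = E° − (0.0592/n)·log Q = +1.289 − (0.0592/1)(−3.066) = +1.471 V.

+1.471 V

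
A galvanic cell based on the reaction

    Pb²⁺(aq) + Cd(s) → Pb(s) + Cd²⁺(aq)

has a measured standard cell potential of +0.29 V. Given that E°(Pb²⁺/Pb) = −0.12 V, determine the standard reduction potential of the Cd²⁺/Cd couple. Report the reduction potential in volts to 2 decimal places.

−0.41 V

In the reaction as written the Pb²⁺/Pb couple is reduced (cathode) and Cd²⁺/Cd is oxidized (anode), so E°cell = E°(Pb²⁺/Pb) − E°(Cd²⁺/Cd).
E°(Cd²⁺/Cd) = E°(cathode) − E°cell = −0.12 − (+0.29) = −0.41 V.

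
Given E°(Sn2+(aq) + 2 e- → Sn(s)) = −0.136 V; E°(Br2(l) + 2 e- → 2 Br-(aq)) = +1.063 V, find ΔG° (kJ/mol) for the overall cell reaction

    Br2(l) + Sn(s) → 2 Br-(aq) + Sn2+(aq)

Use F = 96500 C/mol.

−231 kJ/mol

In the reaction as written Br2(l) is reduced, so the Br₂/Br⁻ couple is the cathode and Sn²⁺/Sn is the anode.
E°cell = +1.063 − (−0.136) = +1.199 V; balancing electrons gives n = 2.
ΔG° = −nFE°cell = −(2)(96500)(+1.199) J/mol = −231 kJ/mol.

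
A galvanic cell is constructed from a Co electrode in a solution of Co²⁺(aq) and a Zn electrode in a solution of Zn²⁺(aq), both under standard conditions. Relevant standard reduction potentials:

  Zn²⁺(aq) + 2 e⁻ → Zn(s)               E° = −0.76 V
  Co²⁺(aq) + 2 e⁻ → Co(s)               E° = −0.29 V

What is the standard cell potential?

+0.47 V

The Co²⁺/Co couple has the higher E°, so Co ion is reduced (cathode) and Zn is oxidized (anode).
E°cell = E°(cathode) − E°(anode) = −0.29 − (−0.76) = +0.47 V.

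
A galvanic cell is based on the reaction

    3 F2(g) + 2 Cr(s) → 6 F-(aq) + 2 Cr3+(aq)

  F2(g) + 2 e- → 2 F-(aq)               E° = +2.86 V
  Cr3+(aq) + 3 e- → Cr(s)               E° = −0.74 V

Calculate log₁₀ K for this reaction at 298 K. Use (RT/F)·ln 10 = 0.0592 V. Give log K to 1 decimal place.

The F₂/F⁻ couple is reduced (cathode); E°cell = +2.86 − (−0.74) = +3.60 V with n = 6.
At equilibrium E = 0, so log K = nE°cell / 0.0592 = (6)(+3.60) / 0.0592 = 364.9.

log K = 364.9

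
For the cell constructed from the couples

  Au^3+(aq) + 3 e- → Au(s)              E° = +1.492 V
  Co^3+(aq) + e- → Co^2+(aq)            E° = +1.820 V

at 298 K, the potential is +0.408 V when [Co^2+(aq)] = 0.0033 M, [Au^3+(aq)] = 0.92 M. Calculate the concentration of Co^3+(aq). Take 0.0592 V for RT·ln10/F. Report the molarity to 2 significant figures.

0.072 M

With Co³⁺/Co²⁺ at the cathode and Au³⁺/Au at the anode, E°cell = +1.820 − (+1.492) = +0.328 V (n = 3).
Rearranging E = E° − (0.0592/n)·log Q gives log Q = 3(+0.328 − (+0.408))/0.0592 = −4.054.
For 3 Co^3+(aq) + Au(s) → 3 Co^2+(aq) + Au^3+(aq), the reaction quotient is Q = ([Co^2+(aq)]^3·[Au^3+(aq)]) / [Co^3+(aq)]^3.
Isolating [Co^3+(aq)] in Q = 10^{−4.054} yields log [Co^3+(aq)] = −1.142, i.e. 0.072 M.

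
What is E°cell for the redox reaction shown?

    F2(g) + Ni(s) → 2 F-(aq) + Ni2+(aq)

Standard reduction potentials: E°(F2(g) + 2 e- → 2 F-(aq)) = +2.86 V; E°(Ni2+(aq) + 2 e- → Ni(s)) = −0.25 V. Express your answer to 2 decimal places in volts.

+3.11 V

In the reaction as written, F2(g) is reduced (cathode) and Ni2+(aq) is produced by oxidation at the anode.
E°cell = E°(cathode) − E°(anode) = +2.86 − (−0.25) = +3.11 V.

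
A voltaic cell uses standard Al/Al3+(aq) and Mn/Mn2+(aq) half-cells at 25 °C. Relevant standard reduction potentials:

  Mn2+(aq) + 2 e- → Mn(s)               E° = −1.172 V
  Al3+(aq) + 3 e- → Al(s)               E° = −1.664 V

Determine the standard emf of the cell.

The Mn²⁺/Mn couple has the higher E°, so Mn ion is reduced (cathode) and Al is oxidized (anode).
E°cell = E°(cathode) − E°(anode) = −1.172 − (−1.664) = +0.492 V.

+0.492 V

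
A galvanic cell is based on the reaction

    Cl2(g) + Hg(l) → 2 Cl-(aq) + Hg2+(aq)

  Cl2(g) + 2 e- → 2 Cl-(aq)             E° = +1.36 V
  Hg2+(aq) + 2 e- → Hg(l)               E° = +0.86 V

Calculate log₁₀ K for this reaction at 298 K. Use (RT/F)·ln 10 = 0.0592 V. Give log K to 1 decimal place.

log K = 16.9

The Cl₂/Cl⁻ couple is reduced (cathode); E°cell = +1.36 − (+0.86) = +0.50 V with n = 2.
At equilibrium E = 0, so log K = nE°cell / 0.0592 = (2)(+0.50) / 0.0592 = 16.9.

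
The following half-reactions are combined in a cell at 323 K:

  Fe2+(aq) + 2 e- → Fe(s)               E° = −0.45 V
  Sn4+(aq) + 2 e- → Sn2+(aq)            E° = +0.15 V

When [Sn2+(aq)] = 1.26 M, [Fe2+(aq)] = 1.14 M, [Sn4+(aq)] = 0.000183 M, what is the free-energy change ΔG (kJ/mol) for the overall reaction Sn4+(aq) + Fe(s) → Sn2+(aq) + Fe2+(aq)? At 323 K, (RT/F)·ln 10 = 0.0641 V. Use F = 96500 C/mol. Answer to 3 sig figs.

With Sn⁴⁺/Sn²⁺ reduced at the cathode, E°cell = +0.15 − (−0.45) = +0.60 V and n = 2.
Q = ([Sn2+(aq)]·[Fe2+(aq)]) / [Sn4+(aq)] = 7.85×10^3, so log Q = 3.895 and E = +0.60 − (0.0641/2)(3.895) = +0.4752 V.
Finally ΔG = −nFE = −(2)(96500 C/mol)(+0.4752 V) = −91.7 kJ/mol.

−91.7 kJ/mol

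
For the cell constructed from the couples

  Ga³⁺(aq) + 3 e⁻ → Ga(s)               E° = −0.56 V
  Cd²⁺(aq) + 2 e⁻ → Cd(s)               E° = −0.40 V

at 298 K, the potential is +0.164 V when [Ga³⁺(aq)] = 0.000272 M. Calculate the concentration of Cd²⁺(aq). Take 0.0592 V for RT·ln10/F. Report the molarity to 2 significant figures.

0.0057 M

Cd²⁺/Cd is the cathode (higher E°); E°cell = −0.40 − (−0.56) = +0.16 V with n = 6.
From the Nernst equation, log Q = n(E° − E)/0.0592 = 6·(+0.16 − (+0.164))/0.0592 = −0.405.
For 3 Cd²⁺(aq) + 2 Ga(s) → 3 Cd(s) + 2 Ga³⁺(aq), the reaction quotient is Q = [Ga³⁺(aq)]^2 / [Cd²⁺(aq)]^3.
Substituting the known concentrations and solving, log [Cd²⁺(aq)] = −2.242 and [Cd²⁺(aq)] = 0.0057 M.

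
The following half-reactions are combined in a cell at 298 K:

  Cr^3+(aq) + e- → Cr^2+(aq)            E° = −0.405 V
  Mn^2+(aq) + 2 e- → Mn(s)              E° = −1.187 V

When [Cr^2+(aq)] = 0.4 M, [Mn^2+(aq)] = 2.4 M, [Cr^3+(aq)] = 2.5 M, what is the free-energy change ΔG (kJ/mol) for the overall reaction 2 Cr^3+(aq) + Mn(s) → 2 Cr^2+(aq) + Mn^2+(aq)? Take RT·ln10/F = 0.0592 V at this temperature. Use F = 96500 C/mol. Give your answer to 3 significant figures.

−158 kJ/mol

The standard cell potential is −0.405 − (−1.187) = +0.782 V, with n = 2 electrons in the balanced equation.
Q = ([Cr^2+(aq)]^2·[Mn^2+(aq)]) / [Cr^3+(aq)]^2 = 0.0614, so log Q = −1.212 and E = +0.782 − (0.0592/2)(−1.212) = +0.8179 V.
Then ΔG = −nFE = −2 × 96500 × +0.8179 J/mol = −158 kJ/mol.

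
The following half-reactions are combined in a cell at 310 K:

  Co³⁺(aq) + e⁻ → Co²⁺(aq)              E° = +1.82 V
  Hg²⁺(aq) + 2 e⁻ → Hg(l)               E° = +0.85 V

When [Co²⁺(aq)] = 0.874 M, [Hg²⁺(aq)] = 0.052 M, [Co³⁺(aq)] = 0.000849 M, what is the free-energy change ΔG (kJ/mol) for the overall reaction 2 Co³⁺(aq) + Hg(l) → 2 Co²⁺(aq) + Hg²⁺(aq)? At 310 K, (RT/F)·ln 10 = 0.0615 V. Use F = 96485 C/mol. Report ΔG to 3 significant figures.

−159 kJ/mol

E°cell = +1.82 − (+0.85) = +0.97 V; the balanced reaction transfers n = 2 electrons.
Q = ([Co²⁺(aq)]^2·[Hg²⁺(aq)]) / [Co³⁺(aq)]^2 = 5.51×10^4, so log Q = 4.741 and E = +0.97 − (0.0615/2)(4.741) = +0.8242 V.
Finally ΔG = −nFE = −(2)(96485 C/mol)(+0.8242 V) = −159 kJ/mol.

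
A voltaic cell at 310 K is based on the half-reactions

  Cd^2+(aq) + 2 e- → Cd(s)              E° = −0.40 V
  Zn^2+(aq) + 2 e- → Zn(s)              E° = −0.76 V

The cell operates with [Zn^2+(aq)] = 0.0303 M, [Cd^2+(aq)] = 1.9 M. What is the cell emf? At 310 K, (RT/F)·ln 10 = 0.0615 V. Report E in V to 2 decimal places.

+0.42 V

Cd²⁺/Cd is reduced (cathode, E° = −0.40 V) and Zn²⁺/Zn is oxidized (anode).
The standard potential is −0.40 − (−0.76) = +0.36 V and the balanced reaction transfers n = 2 electrons.
The balanced reaction is Cd^2+(aq) + Zn(s) → Cd(s) + Zn^2+(aq), so Q = [Zn^2+(aq)] / [Cd^2+(aq)] = 0.0159 and log Q = −1.797.
By the Nernst equation, E = +0.36 − (0.0615/2)·(−1.797) = +0.42 V.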